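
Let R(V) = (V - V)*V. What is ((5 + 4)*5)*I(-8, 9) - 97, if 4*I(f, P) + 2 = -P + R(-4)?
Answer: -883/4 ≈ -220.75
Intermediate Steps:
R(V) = 0 (R(V) = 0*V = 0)
I(f, P) = -1/2 - P/4 (I(f, P) = -1/2 + (-P + 0)/4 = -1/2 + (-P)/4 = -1/2 - P/4)
((5 + 4)*5)*I(-8, 9) - 97 = ((5 + 4)*5)*(-1/2 - 1/4*9) - 97 = (9*5)*(-1/2 - 9/4) - 97 = 45*(-11/4) - 97 = -495/4 - 97 = -883/4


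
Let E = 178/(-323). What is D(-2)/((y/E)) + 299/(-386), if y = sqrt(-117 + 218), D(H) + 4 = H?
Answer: -299/386 + 1068*sqrt(101)/32623 ≈ -0.44560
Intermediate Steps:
E = -178/323 (E = 178*(-1/323) = -178/323 ≈ -0.55108)
D(H) = -4 + H
y = sqrt(101) ≈ 10.050
D(-2)/((y/E)) + 299/(-386) = (-4 - 2)/((sqrt(101)/(-178/323))) + 299/(-386) = -6*(-178*sqrt(101)/32623) + 299*(-1/386) = -6*(-178*sqrt(101)/32623) - 299/386 = -(-1068)*sqrt(101)/32623 - 299/386 = 1068*sqrt(101)/32623 - 299/386 = -299/386 + 1068*sqrt(101)/32623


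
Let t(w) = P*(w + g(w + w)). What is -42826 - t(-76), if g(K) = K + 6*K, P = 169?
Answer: 149834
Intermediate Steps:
g(K) = 7*K
t(w) = 2535*w (t(w) = 169*(w + 7*(w + w)) = 169*(w + 7*(2*w)) = 169*(w + 14*w) = 169*(15*w) = 2535*w)
-42826 - t(-76) = -42826 - 2535*(-76) = -42826 - 1*(-192660) = -42826 + 192660 = 149834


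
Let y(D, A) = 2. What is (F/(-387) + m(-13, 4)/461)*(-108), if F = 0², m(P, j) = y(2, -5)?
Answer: -216/461 ≈ -0.46855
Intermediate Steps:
m(P, j) = 2
F = 0
(F/(-387) + m(-13, 4)/461)*(-108) = (0/(-387) + 2/461)*(-108) = (0*(-1/387) + 2*(1/461))*(-108) = (0 + 2/461)*(-108) = (2/461)*(-108) = -216/461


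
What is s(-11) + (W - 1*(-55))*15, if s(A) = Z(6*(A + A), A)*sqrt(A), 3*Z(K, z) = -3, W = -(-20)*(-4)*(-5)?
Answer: 6825 - I*sqrt(11) ≈ 6825.0 - 3.3166*I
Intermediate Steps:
W = 400 (W = -4*20*(-5) = -80*(-5) = 400)
Z(K, z) = -1 (Z(K, z) = (1/3)*(-3) = -1)
s(A) = -sqrt(A)
s(-11) + (W - 1*(-55))*15 = -sqrt(-11) + (400 - 1*(-55))*15 = -I*sqrt(11) + (400 + 55)*15 = -I*sqrt(11) + 455*15 = -I*sqrt(11) + 6825 = 6825 - I*sqrt(11)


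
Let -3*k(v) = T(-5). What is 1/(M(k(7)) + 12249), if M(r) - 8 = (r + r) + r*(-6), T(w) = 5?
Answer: 3/36791 ≈ 8.1542e-5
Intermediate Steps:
k(v) = -5/3 (k(v) = -⅓*5 = -5/3)
M(r) = 8 - 4*r (M(r) = 8 + ((r + r) + r*(-6)) = 8 + (2*r - 6*r) = 8 - 4*r)
1/(M(k(7)) + 12249) = 1/((8 - 4*(-5/3)) + 12249) = 1/((8 + 20/3) + 12249) = 1/(44/3 + 12249) = 1/(36791/3) = 3/36791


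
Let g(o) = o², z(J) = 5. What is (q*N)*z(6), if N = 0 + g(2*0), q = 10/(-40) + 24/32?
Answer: 0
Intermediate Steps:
q = ½ (q = 10*(-1/40) + 24*(1/32) = -¼ + ¾ = ½ ≈ 0.50000)
N = 0 (N = 0 + (2*0)² = 0 + 0² = 0 + 0 = 0)
(q*N)*z(6) = ((½)*0)*5 = 0*5 = 0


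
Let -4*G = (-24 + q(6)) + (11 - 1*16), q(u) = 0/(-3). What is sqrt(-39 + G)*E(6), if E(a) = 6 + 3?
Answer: 9*I*sqrt(127)/2 ≈ 50.712*I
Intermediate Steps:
q(u) = 0 (q(u) = 0*(-1/3) = 0)
G = 29/4 (G = -((-24 + 0) + (11 - 1*16))/4 = -(-24 + (11 - 16))/4 = -(-24 - 5)/4 = -1/4*(-29) = 29/4 ≈ 7.2500)
E(a) = 9
sqrt(-39 + G)*E(6) = sqrt(-39 + 29/4)*9 = sqrt(-127/4)*9 = (I*sqrt(127)/2)*9 = 9*I*sqrt(127)/2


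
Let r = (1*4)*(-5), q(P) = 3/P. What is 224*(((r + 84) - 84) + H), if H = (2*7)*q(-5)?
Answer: -31808/5 ≈ -6361.6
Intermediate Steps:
r = -20 (r = 4*(-5) = -20)
H = -42/5 (H = (2*7)*(3/(-5)) = 14*(3*(-⅕)) = 14*(-⅗) = -42/5 ≈ -8.4000)
224*(((r + 84) - 84) + H) = 224*(((-20 + 84) - 84) - 42/5) = 224*((64 - 84) - 42/5) = 224*(-20 - 42/5) = 224*(-142/5) = -31808/5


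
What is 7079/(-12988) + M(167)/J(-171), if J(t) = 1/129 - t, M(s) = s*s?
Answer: 5821314761/35814410 ≈ 162.54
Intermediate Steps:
M(s) = s²
J(t) = 1/129 - t
7079/(-12988) + M(167)/J(-171) = 7079/(-12988) + 167²/(1/129 - 1*(-171)) = 7079*(-1/12988) + 27889/(1/129 + 171) = -7079/12988 + 27889/(22060/129) = -7079/12988 + 27889*(129/22060) = -7079/12988 + 3597681/22060 = 5821314761/35814410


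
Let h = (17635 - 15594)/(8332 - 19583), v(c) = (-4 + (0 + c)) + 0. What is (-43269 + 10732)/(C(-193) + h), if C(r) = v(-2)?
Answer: 366073787/69547 ≈ 5263.7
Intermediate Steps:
v(c) = -4 + c (v(c) = (-4 + c) + 0 = -4 + c)
C(r) = -6 (C(r) = -4 - 2 = -6)
h = -2041/11251 (h = 2041/(-11251) = 2041*(-1/11251) = -2041/11251 ≈ -0.18141)
(-43269 + 10732)/(C(-193) + h) = (-43269 + 10732)/(-6 - 2041/11251) = -32537/(-69547/11251) = -32537*(-11251/69547) = 366073787/69547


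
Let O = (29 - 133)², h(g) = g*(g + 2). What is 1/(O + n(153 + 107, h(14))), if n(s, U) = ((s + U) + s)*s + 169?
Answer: 1/204425 ≈ 4.8918e-6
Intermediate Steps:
h(g) = g*(2 + g)
O = 10816 (O = (-104)² = 10816)
n(s, U) = 169 + s*(U + 2*s) (n(s, U) = ((U + s) + s)*s + 169 = (U + 2*s)*s + 169 = s*(U + 2*s) + 169 = 169 + s*(U + 2*s))
1/(O + n(153 + 107, h(14))) = 1/(10816 + (169 + 2*(153 + 107)² + (14*(2 + 14))*(153 + 107))) = 1/(10816 + (169 + 2*260² + (14*16)*260)) = 1/(10816 + (169 + 2*67600 + 224*260)) = 1/(10816 + (169 + 135200 + 58240)) = 1/(10816 + 193609) = 1/204425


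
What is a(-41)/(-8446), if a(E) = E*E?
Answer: -41/206 ≈ -0.19903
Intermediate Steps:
a(E) = E²
a(-41)/(-8446) = (-41)²/(-8446) = 1681*(-1/8446) = -41/206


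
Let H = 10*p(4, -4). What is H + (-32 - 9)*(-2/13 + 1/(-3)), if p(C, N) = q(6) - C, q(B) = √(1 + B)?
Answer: -781/39 + 10*√7 ≈ 6.4319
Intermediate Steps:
p(C, N) = √7 - C (p(C, N) = √(1 + 6) - C = √7 - C)
H = -40 + 10*√7 (H = 10*(√7 - 1*4) = 10*(√7 - 4) = 10*(-4 + √7) = -40 + 10*√7 ≈ -13.542)
H + (-32 - 9)*(-2/13 + 1/(-3)) = (-40 + 10*√7) + (-32 - 9)*(-2/13 + 1/(-3)) = (-40 + 10*√7) - 41*(-2*1/13 + 1*(-⅓)) = (-40 + 10*√7) - 41*(-2/13 - ⅓) = (-40 + 10*√7) - 41*(-19/39) = (-40 + 10*√7) + 779/39 = -781/39 + 10*√7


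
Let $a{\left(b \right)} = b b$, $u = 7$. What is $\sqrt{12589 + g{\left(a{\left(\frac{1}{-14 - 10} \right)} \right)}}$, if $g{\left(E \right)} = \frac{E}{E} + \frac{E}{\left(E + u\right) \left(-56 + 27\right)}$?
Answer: $\frac{\sqrt{172217852581953}}{116957} \approx 112.21$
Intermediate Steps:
$a{\left(b \right)} = b^{2}$
$g{\left(E \right)} = 1 + \frac{E}{-203 - 29 E}$ ($g{\left(E \right)} = \frac{E}{E} + \frac{E}{\left(E + 7\right) \left(-56 + 27\right)} = 1 + \frac{E}{\left(7 + E\right) \left(-29\right)} = 1 + \frac{E}{-203 - 29 E}$)
$\sqrt{12589 + g{\left(a{\left(\frac{1}{-14 - 10} \right)} \right)}} = \sqrt{12589 + \frac{7 \left(29 + 4 \left(\frac{1}{-14 - 10}\right)^{2}\right)}{29 \left(7 + \left(\frac{1}{-14 - 10}\right)^{2}\right)}} = \sqrt{12589 + \frac{7 \left(29 + 4 \left(\frac{1}{-24}\right)^{2}\right)}{29 \left(7 + \left(\frac{1}{-24}\right)^{2}\right)}} = \sqrt{12589 + \frac{7 \left(29 + 4 \left(- \frac{1}{24}\right)^{2}\right)}{29 \left(7 + \left(- \frac{1}{24}\right)^{2}\right)}} = \sqrt{12589 + \frac{7 \left(29 + 4 \cdot \frac{1}{576}\right)}{29 \left(7 + \frac{1}{576}\right)}} = \sqrt{12589 + \frac{7 \left(29 + \frac{1}{144}\right)}{29 \cdot \frac{4033}{576}}} = \sqrt{12589 + \frac{7}{29} \cdot \frac{576}{4033} \cdot \frac{4177}{144}} = \sqrt{12589 + \frac{116956}{116957}} = \sqrt{\frac{1472488629}{116957}} = \frac{\sqrt{172217852581953}}{116957}$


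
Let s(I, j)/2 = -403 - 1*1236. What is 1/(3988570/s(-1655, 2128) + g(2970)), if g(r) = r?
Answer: 1639/2873545 ≈ 0.00057038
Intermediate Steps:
s(I, j) = -3278 (s(I, j) = 2*(-403 - 1*1236) = 2*(-403 - 1236) = 2*(-1639) = -3278)
1/(3988570/s(-1655, 2128) + g(2970)) = 1/(3988570/(-3278) + 2970) = 1/(3988570*(-1/3278) + 2970) = 1/(-1994285/1639 + 2970) = 1/(2873545/1639) = 1639/2873545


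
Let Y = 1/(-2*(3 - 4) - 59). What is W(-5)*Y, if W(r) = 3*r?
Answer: 5/19 ≈ 0.26316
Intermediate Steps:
Y = -1/57 (Y = 1/(-2*(-1) - 59) = 1/(2 - 59) = 1/(-57) = -1/57 ≈ -0.017544)
W(-5)*Y = (3*(-5))*(-1/57) = -15*(-1/57) = 5/19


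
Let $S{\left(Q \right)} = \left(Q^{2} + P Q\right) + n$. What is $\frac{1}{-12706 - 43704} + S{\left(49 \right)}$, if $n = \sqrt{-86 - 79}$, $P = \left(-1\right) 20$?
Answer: $\frac{80158609}{56410} + i \sqrt{165} \approx 1421.0 + 12.845 i$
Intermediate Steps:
$P = -20$
$n = i \sqrt{165}$ ($n = \sqrt{-165} = i \sqrt{165} \approx 12.845 i$)
$S{\left(Q \right)} = Q^{2} - 20 Q + i \sqrt{165}$ ($S{\left(Q \right)} = \left(Q^{2} - 20 Q\right) + i \sqrt{165} = Q^{2} - 20 Q + i \sqrt{165}$)
$\frac{1}{-12706 - 43704} + S{\left(49 \right)} = \frac{1}{-12706 - 43704} + \left(49^{2} - 980 + i \sqrt{165}\right) = \frac{1}{-56410} + \left(2401 - 980 + i \sqrt{165}\right) = - \frac{1}{56410} + \left(1421 + i \sqrt{165}\right) = \frac{80158609}{56410} + i \sqrt{165}$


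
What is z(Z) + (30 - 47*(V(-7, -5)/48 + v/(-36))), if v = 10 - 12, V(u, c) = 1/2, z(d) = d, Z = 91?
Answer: 33955/288 ≈ 117.90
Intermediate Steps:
V(u, c) = 1/2
v = -2
z(Z) + (30 - 47*(V(-7, -5)/48 + v/(-36))) = 91 + (30 - 47*((1/2)/48 - 2/(-36))) = 91 + (30 - 47*((1/2)*(1/48) - 2*(-1/36))) = 91 + (30 - 47*(1/96 + 1/18)) = 91 + (30 - 47*19/288) = 91 + (30 - 893/288) = 91 + 7747/288 = 33955/288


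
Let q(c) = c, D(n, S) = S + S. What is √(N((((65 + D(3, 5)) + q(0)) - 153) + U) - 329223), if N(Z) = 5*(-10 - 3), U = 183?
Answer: 2*I*√82322 ≈ 573.84*I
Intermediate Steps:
D(n, S) = 2*S
N(Z) = -65 (N(Z) = 5*(-13) = -65)
√(N((((65 + D(3, 5)) + q(0)) - 153) + U) - 329223) = √(-65 - 329223) = √(-329288) = 2*I*√82322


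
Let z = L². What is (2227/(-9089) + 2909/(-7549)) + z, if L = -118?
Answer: 955322225040/68612861 ≈ 13923.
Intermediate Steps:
z = 13924 (z = (-118)² = 13924)
(2227/(-9089) + 2909/(-7549)) + z = (2227/(-9089) + 2909/(-7549)) + 13924 = (2227*(-1/9089) + 2909*(-1/7549)) + 13924 = (-2227/9089 - 2909/7549) + 13924 = -43251524/68612861 + 13924 = 955322225040/68612861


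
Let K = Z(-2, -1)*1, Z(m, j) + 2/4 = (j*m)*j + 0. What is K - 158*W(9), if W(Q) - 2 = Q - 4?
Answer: -2217/2 ≈ -1108.5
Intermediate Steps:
Z(m, j) = -½ + m*j² (Z(m, j) = -½ + ((j*m)*j + 0) = -½ + (m*j² + 0) = -½ + m*j²)
K = -5/2 (K = (-½ - 2*(-1)²)*1 = (-½ - 2*1)*1 = (-½ - 2)*1 = -5/2*1 = -5/2 ≈ -2.5000)
W(Q) = -2 + Q (W(Q) = 2 + (Q - 4) = 2 + (-4 + Q) = -2 + Q)
K - 158*W(9) = -5/2 - 158*(-2 + 9) = -5/2 - 158*7 = -5/2 - 1106 = -2217/2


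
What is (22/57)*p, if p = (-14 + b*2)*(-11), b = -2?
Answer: 1452/19 ≈ 76.421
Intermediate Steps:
p = 198 (p = (-14 - 2*2)*(-11) = (-14 - 4)*(-11) = -18*(-11) = 198)
(22/57)*p = (22/57)*198 = 1452/19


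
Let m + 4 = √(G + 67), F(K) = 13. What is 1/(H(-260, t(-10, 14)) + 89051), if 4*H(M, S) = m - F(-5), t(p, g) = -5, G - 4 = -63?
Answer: 1424748/126869178961 - 8*√2/126869178961 ≈ 1.1230e-5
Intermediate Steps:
G = -59 (G = 4 - 63 = -59)
m = -4 + 2*√2 (m = -4 + √(-59 + 67) = -4 + √8 = -4 + 2*√2 ≈ -1.1716)
H(M, S) = -17/4 + √2/2 (H(M, S) = ((-4 + 2*√2) - 1*13)/4 = ((-4 + 2*√2) - 13)/4 = (-17 + 2*√2)/4 = -17/4 + √2/2)
1/(H(-260, t(-10, 14)) + 89051) = 1/((-17/4 + √2/2) + 89051) = 1/(356187/4 + √2/2)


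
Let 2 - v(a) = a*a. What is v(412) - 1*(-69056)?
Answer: -100686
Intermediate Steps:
v(a) = 2 - a² (v(a) = 2 - a*a = 2 - a²)
v(412) - 1*(-69056) = (2 - 1*412²) - 1*(-69056) = (2 - 1*169744) + 69056 = (2 - 169744) + 69056 = -169742 + 69056 = -100686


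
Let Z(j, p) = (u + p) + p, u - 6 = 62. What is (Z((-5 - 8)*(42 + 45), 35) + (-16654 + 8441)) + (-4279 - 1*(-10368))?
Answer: -1986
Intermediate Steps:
u = 68 (u = 6 + 62 = 68)
Z(j, p) = 68 + 2*p (Z(j, p) = (68 + p) + p = 68 + 2*p)
(Z((-5 - 8)*(42 + 45), 35) + (-16654 + 8441)) + (-4279 - 1*(-10368)) = ((68 + 2*35) + (-16654 + 8441)) + (-4279 - 1*(-10368)) = ((68 + 70) - 8213) + (-4279 + 10368) = (138 - 8213) + 6089 = -8075 + 6089 = -1986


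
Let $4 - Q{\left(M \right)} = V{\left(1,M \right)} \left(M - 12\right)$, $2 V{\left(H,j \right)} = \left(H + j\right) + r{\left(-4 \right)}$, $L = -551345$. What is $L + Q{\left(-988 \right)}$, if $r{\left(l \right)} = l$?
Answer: $-1046841$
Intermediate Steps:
$V{\left(H,j \right)} = -2 + \frac{H}{2} + \frac{j}{2}$ ($V{\left(H,j \right)} = \frac{\left(H + j\right) - 4}{2} = \frac{-4 + H + j}{2} = -2 + \frac{H}{2} + \frac{j}{2}$)
$Q{\left(M \right)} = 4 - \left(-12 + M\right) \left(- \frac{3}{2} + \frac{M}{2}\right)$ ($Q{\left(M \right)} = 4 - \left(-2 + \frac{1}{2} \cdot 1 + \frac{M}{2}\right) \left(M - 12\right) = 4 - \left(-2 + \frac{1}{2} + \frac{M}{2}\right) \left(-12 + M\right) = 4 - \left(- \frac{3}{2} + \frac{M}{2}\right) \left(-12 + M\right) = 4 - \left(-12 + M\right) \left(- \frac{3}{2} + \frac{M}{2}\right)$)
$L + Q{\left(-988 \right)} = -551345 - \left(7424 + 488072\right) = -551345 - 495496 = -1046841$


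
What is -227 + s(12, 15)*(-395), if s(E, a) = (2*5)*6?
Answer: -23927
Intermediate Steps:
s(E, a) = 60 (s(E, a) = 10*6 = 60)
-227 + s(12, 15)*(-395) = -227 + 60*(-395) = -227 - 23700 = -23927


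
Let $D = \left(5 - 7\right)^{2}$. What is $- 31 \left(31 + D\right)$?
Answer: $-1085$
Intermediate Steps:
$D = 4$ ($D = \left(5 - 7\right)^{2} = \left(-2\right)^{2} = 4$)
$- 31 \left(31 + D\right) = - 31 \left(31 + 4\right) = \left(-31\right) 35 = -1085$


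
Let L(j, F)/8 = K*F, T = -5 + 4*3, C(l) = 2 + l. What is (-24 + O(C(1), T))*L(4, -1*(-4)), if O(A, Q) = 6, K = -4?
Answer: 2304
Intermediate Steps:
T = 7 (T = -5 + 12 = 7)
L(j, F) = -32*F (L(j, F) = 8*(-4*F) = -32*F)
(-24 + O(C(1), T))*L(4, -1*(-4)) = (-24 + 6)*(-(-32)*(-4)) = -(-576)*4 = -18*(-128) = 2304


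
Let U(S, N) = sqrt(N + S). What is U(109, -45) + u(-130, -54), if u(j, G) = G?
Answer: -46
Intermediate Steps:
U(109, -45) + u(-130, -54) = sqrt(-45 + 109) - 54 = sqrt(64) - 54 = 8 - 54 = -46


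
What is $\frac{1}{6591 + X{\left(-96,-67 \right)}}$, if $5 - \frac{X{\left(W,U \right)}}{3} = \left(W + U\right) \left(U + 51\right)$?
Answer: $- \frac{1}{1218} \approx -0.00082102$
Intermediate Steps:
$X{\left(W,U \right)} = 15 - 3 \left(51 + U\right) \left(U + W\right)$ ($X{\left(W,U \right)} = 15 - 3 \left(W + U\right) \left(U + 51\right) = 15 - 3 \left(U + W\right) \left(51 + U\right) = 15 - 3 \left(51 + U\right) \left(U + W\right)$)
$\frac{1}{6591 + X{\left(-96,-67 \right)}} = \frac{1}{6591 - \left(-24954 + 13467 + 19296\right)} = \frac{1}{6591 + \left(15 + 10251 + 14688 - 13467 - 19296\right)} = \frac{1}{6591 - 7809} = \frac{1}{-1218} = - \frac{1}{1218}$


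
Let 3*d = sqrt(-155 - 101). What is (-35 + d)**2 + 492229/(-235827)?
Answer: 281687878/235827 - 1120*I/3 ≈ 1194.5 - 373.33*I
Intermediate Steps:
d = 16*I/3 (d = sqrt(-155 - 101)/3 = sqrt(-256)/3 = (16*I)/3 = 16*I/3 ≈ 5.3333*I)
(-35 + d)**2 + 492229/(-235827) = (-35 + 16*I/3)**2 + 492229/(-235827) = (-35 + 16*I/3)**2 + 492229*(-1/235827) = (-35 + 16*I/3)**2 - 492229/235827 = -492229/235827 + (-35 + 16*I/3)**2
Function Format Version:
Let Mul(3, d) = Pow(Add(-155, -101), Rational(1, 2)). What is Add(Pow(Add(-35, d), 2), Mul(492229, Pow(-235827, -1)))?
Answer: Add(Rational(281687878, 235827), Mul(Rational(-1120, 3), I)) ≈ Add(1194.5, Mul(-373.33, I))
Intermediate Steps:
d = Mul(Rational(16, 3), I) (d = Mul(Rational(1, 3), Pow(Add(-155, -101), Rational(1, 2))) = Mul(Rational(1, 3), Pow(-256, Rational(1, 2))) = Mul(Rational(1, 3), Mul(16, I)) = Mul(Rational(16, 3), I) ≈ Mul(5.3333, I))
Add(Pow(Add(-35, d), 2), Mul(492229, Pow(-235827, -1))) = Add(Pow(Add(-35, Mul(Rational(16, 3), I)), 2), Mul(492229, Pow(-235827, -1))) = Add(Pow(Add(-35, Mul(Rational(16, 3), I)), 2), Mul(492229, Rational(-1, 235827))) = Add(Pow(Add(-35, Mul(Rational(16, 3), I)), 2), Rational(-492229, 235827)) = Add(Rational(-492229, 235827), Pow(Add(-35, Mul(Rational(16, 3), I)), 2))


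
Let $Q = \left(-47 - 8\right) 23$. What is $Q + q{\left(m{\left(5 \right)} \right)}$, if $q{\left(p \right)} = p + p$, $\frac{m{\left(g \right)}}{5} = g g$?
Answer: $-1015$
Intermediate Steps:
$m{\left(g \right)} = 5 g^{2}$ ($m{\left(g \right)} = 5 g g = 5 g^{2}$)
$q{\left(p \right)} = 2 p$
$Q = -1265$ ($Q = \left(-55\right) 23 = -1265$)
$Q + q{\left(m{\left(5 \right)} \right)} = -1265 + 2 \cdot 5 \cdot 5^{2} = -1265 + 2 \cdot 5 \cdot 25 = -1265 + 2 \cdot 125 = -1265 + 250 = -1015$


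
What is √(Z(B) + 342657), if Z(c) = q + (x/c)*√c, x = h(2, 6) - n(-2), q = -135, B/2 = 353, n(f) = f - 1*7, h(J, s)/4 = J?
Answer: √(170725295592 + 12002*√706)/706 ≈ 585.25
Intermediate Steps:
h(J, s) = 4*J
n(f) = -7 + f (n(f) = f - 7 = -7 + f)
B = 706 (B = 2*353 = 706)
x = 17 (x = 4*2 - (-7 - 2) = 8 - 1*(-9) = 8 + 9 = 17)
Z(c) = -135 + 17/√c (Z(c) = -135 + (17/c)*√c = -135 + 17/√c)
√(Z(B) + 342657) = √((-135 + 17/√706) + 342657) = √((-135 + 17*(√706/706)) + 342657) = √((-135 + 17*√706/706) + 342657) = √(342522 + 17*√706/706)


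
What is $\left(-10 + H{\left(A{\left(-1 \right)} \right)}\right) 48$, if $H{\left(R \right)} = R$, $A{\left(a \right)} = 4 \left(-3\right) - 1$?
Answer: $-1104$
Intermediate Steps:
$A{\left(a \right)} = -13$ ($A{\left(a \right)} = -12 - 1 = -13$)
$\left(-10 + H{\left(A{\left(-1 \right)} \right)}\right) 48 = \left(-10 - 13\right) 48 = \left(-23\right) 48 = -1104$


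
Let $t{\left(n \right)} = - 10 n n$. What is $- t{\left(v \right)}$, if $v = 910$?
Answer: $8281000$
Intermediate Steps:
$t{\left(n \right)} = - 10 n^{2}$
$- t{\left(v \right)} = - \left(-10\right) 910^{2} = - \left(-10\right) 828100 = \left(-1\right) \left(-8281000\right) = 8281000$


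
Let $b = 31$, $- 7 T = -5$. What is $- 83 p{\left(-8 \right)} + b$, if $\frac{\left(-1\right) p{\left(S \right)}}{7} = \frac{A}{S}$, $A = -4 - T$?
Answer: $\frac{2987}{8} \approx 373.38$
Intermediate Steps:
$T = \frac{5}{7}$ ($T = \left(- \frac{1}{7}\right) \left(-5\right) = \frac{5}{7} \approx 0.71429$)
$A = - \frac{33}{7}$ ($A = -4 - \frac{5}{7} = - \frac{33}{7} \approx -4.7143$)
$p{\left(S \right)} = \frac{33}{S}$ ($p{\left(S \right)} = - 7 \left(- \frac{33}{7 S}\right) = \frac{33}{S}$)
$- 83 p{\left(-8 \right)} + b = - 83 \frac{33}{-8} + 31 = - 83 \cdot 33 \left(- \frac{1}{8}\right) + 31 = \left(-83\right) \left(- \frac{33}{8}\right) + 31 = \frac{2739}{8} + 31 = \frac{2987}{8}$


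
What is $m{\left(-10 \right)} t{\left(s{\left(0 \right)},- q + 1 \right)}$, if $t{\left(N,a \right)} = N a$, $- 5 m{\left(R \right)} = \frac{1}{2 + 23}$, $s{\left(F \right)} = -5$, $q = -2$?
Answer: $\frac{3}{25} \approx 0.12$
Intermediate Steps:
$m{\left(R \right)} = - \frac{1}{125}$ ($m{\left(R \right)} = - \frac{1}{5 \left(2 + 23\right)} = - \frac{1}{5 \cdot 25} = \left(- \frac{1}{5}\right) \frac{1}{25} = - \frac{1}{125}$)
$m{\left(-10 \right)} t{\left(s{\left(0 \right)},- q + 1 \right)} = - \frac{\left(-5\right) \left(\left(-1\right) \left(-2\right) + 1\right)}{125} = - \frac{\left(-5\right) \left(2 + 1\right)}{125} = - \frac{\left(-5\right) 3}{125} = \left(- \frac{1}{125}\right) \left(-15\right) = \frac{3}{25}$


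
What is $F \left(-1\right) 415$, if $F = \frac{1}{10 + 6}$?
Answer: $- \frac{415}{16} \approx -25.938$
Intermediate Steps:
$F = \frac{1}{16} \approx 0.0625$
$F \left(-1\right) 415 = \frac{1}{16} \left(-1\right) 415 = \left(- \frac{1}{16}\right) 415 = - \frac{415}{16}$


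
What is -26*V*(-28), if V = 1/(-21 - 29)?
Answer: -364/25 ≈ -14.560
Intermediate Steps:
V = -1/50 (V = 1/(-50) = -1/50 ≈ -0.020000)
-26*V*(-28) = -26*(-1/50)*(-28) = (13/25)*(-28) = -364/25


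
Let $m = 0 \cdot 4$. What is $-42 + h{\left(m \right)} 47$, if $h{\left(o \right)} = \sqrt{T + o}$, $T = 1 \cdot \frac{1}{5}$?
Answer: $-42 + \frac{47 \sqrt{5}}{5} \approx -20.981$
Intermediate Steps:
$T = \frac{1}{5}$ ($T = 1 \cdot \frac{1}{5} = \frac{1}{5} \approx 0.2$)
$m = 0$
$h{\left(o \right)} = \sqrt{\frac{1}{5} + o}$
$-42 + h{\left(m \right)} 47 = -42 + \frac{\sqrt{5 + 25 \cdot 0}}{5} \cdot 47 = -42 + \frac{\sqrt{5 + 0}}{5} \cdot 47 = -42 + \frac{\sqrt{5}}{5} \cdot 47 = -42 + \frac{47 \sqrt{5}}{5}$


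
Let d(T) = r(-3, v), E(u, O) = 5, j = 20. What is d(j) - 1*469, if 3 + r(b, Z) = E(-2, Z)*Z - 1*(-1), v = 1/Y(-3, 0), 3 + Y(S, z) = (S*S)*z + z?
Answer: -1418/3 ≈ -472.67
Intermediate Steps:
Y(S, z) = -3 + z + z*S² (Y(S, z) = -3 + ((S*S)*z + z) = -3 + (S²*z + z) = -3 + (z*S² + z) = -3 + (z + z*S²) = -3 + z + z*S²)
v = -⅓ (v = 1/(-3 + 0 + 0*(-3)²) = 1/(-3 + 0 + 0*9) = 1/(-3 + 0 + 0) = 1/(-3) = -⅓ ≈ -0.33333)
r(b, Z) = -2 + 5*Z (r(b, Z) = -3 + (5*Z - 1*(-1)) = -3 + (5*Z + 1) = -3 + (1 + 5*Z) = -2 + 5*Z)
d(T) = -11/3 (d(T) = -2 + 5*(-⅓) = -2 - 5/3 = -11/3)
d(j) - 1*469 = -11/3 - 1*469 = -11/3 - 469 = -1418/3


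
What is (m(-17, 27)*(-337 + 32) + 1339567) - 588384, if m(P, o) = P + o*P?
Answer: 896363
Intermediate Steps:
m(P, o) = P + P*o
(m(-17, 27)*(-337 + 32) + 1339567) - 588384 = ((-17*(1 + 27))*(-337 + 32) + 1339567) - 588384 = (-17*28*(-305) + 1339567) - 588384 = (-476*(-305) + 1339567) - 588384 = (145180 + 1339567) - 588384 = 1484747 - 588384 = 896363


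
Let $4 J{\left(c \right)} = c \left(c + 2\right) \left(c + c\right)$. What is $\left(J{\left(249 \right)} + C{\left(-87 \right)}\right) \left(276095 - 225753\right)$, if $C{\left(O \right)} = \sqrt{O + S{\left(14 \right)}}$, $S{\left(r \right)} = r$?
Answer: $391717419921 + 50342 i \sqrt{73} \approx 3.9172 \cdot 10^{11} + 4.3012 \cdot 10^{5} i$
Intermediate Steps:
$J{\left(c \right)} = \frac{c^{2} \left(2 + c\right)}{2}$ ($J{\left(c \right)} = \frac{c \left(c + 2\right) \left(c + c\right)}{4} = \frac{c \left(2 + c\right) 2 c}{4} = \frac{c 2 c \left(2 + c\right)}{4} = \frac{2 c^{2} \left(2 + c\right)}{4} = \frac{c^{2} \left(2 + c\right)}{2}$)
$C{\left(O \right)} = \sqrt{14 + O}$ ($C{\left(O \right)} = \sqrt{O + 14} = \sqrt{14 + O}$)
$\left(J{\left(249 \right)} + C{\left(-87 \right)}\right) \left(276095 - 225753\right) = \left(\frac{249^{2} \left(2 + 249\right)}{2} + \sqrt{14 - 87}\right) \left(276095 - 225753\right) = \left(\frac{1}{2} \cdot 62001 \cdot 251 + \sqrt{-73}\right) 50342 = \left(\frac{15562251}{2} + i \sqrt{73}\right) 50342 = 391717419921 + 50342 i \sqrt{73}$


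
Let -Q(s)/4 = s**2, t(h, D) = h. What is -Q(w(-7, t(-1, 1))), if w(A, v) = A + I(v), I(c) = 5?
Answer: 16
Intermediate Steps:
w(A, v) = 5 + A (w(A, v) = A + 5 = 5 + A)
Q(s) = -4*s**2
-Q(w(-7, t(-1, 1))) = -(-4)*(5 - 7)**2 = -(-4)*(-2)**2 = -(-4)*4 = -1*(-16) = 16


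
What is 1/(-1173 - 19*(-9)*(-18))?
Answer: -1/4251 ≈ -0.00023524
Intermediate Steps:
1/(-1173 - 19*(-9)*(-18)) = 1/(-1173 + 171*(-18)) = 1/(-1173 - 3078) = 1/(-4251) = -1/4251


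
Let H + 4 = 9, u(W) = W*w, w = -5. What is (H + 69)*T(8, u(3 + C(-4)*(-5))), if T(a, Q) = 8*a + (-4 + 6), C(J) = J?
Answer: 4884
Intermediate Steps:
u(W) = -5*W (u(W) = W*(-5) = -5*W)
H = 5 (H = -4 + 9 = 5)
T(a, Q) = 2 + 8*a (T(a, Q) = 8*a + 2 = 2 + 8*a)
(H + 69)*T(8, u(3 + C(-4)*(-5))) = (5 + 69)*(2 + 8*8) = 74*(2 + 64) = 74*66 = 4884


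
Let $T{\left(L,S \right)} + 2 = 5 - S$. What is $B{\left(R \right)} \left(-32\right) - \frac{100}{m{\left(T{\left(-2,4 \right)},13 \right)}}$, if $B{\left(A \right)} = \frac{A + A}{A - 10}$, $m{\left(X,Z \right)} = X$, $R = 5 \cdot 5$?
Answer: $- \frac{20}{3} \approx -6.6667$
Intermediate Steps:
$T{\left(L,S \right)} = 3 - S$ ($T{\left(L,S \right)} = -2 - \left(-5 + S\right) = 3 - S$)
$R = 25$
$B{\left(A \right)} = \frac{2 A}{-10 + A}$
$B{\left(R \right)} \left(-32\right) - \frac{100}{m{\left(T{\left(-2,4 \right)},13 \right)}} = 2 \cdot 25 \frac{1}{-10 + 25} \left(-32\right) - \frac{100}{3 - 4} = 2 \cdot 25 \cdot \frac{1}{15} \left(-32\right) - \frac{100}{3 - 4} = 2 \cdot 25 \cdot \frac{1}{15} \left(-32\right) - \frac{100}{-1} = \frac{10}{3} \left(-32\right) - -100 = - \frac{320}{3} + 100 = - \frac{20}{3}$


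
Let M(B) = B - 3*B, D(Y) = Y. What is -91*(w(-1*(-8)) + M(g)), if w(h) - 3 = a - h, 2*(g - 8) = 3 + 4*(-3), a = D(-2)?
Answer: 1274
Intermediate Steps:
a = -2
g = 7/2 (g = 8 + (3 + 4*(-3))/2 = 8 + (3 - 12)/2 = 8 + (1/2)*(-9) = 8 - 9/2 = 7/2 ≈ 3.5000)
w(h) = 1 - h (w(h) = 3 + (-2 - h) = 1 - h)
M(B) = -2*B
-91*(w(-1*(-8)) + M(g)) = -91*((1 - (-1)*(-8)) - 2*7/2) = -91*((1 - 1*8) - 7) = -91*((1 - 8) - 7) = -91*(-7 - 7) = -91*(-14) = 1274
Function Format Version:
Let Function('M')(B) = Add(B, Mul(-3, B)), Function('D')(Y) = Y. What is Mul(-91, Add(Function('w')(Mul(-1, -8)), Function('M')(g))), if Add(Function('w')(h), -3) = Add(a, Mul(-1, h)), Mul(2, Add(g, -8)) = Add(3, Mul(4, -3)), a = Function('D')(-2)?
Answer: 1274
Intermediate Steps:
a = -2
g = Rational(7, 2) (g = Add(8, Mul(Rational(1, 2), Add(3, Mul(4, -3)))) = Add(8, Mul(Rational(1, 2), Add(3, -12))) = Add(8, Mul(Rational(1, 2), -9)) = Add(8, Rational(-9, 2)) = Rational(7, 2) ≈ 3.5000)
Function('w')(h) = Add(1, Mul(-1, h)) (Function('w')(h) = Add(3, Add(-2, Mul(-1, h))) = Add(1, Mul(-1, h)))
Function('M')(B) = Mul(-2, B)
Mul(-91, Add(Function('w')(Mul(-1, -8)), Function('M')(g))) = Mul(-91, Add(Add(1, Mul(-1, Mul(-1, -8))), Mul(-2, Rational(7, 2)))) = Mul(-91, Add(Add(1, Mul(-1, 8)), -7)) = Mul(-91, Add(Add(1, -8), -7)) = Mul(-91, Add(-7, -7)) = Mul(-91, -14) = 1274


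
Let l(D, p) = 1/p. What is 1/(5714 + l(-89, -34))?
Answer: 34/194275 ≈ 0.00017501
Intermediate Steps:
1/(5714 + l(-89, -34)) = 1/(5714 + 1/(-34)) = 1/(5714 - 1/34) = 1/(194275/34) = 34/194275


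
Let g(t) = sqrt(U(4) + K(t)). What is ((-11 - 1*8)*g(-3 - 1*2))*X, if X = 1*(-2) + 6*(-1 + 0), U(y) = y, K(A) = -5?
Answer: 152*I ≈ 152.0*I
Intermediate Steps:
X = -8 (X = -2 + 6*(-1) = -2 - 6 = -8)
g(t) = I (g(t) = sqrt(4 - 5) = sqrt(-1) = I)
((-11 - 1*8)*g(-3 - 1*2))*X = ((-11 - 1*8)*I)*(-8) = ((-11 - 8)*I)*(-8) = -19*I*(-8) = 152*I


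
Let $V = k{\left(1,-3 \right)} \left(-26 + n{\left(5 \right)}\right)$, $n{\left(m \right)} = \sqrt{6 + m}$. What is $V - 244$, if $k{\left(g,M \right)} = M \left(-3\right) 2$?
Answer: $-712 + 18 \sqrt{11} \approx -652.3$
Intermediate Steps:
$k{\left(g,M \right)} = - 6 M$ ($k{\left(g,M \right)} = - 3 M 2 = - 6 M$)
$V = -468 + 18 \sqrt{11}$ ($V = \left(-6\right) \left(-3\right) \left(-26 + \sqrt{6 + 5}\right) = 18 \left(-26 + \sqrt{11}\right) = -468 + 18 \sqrt{11} \approx -408.3$)
$V - 244 = \left(-468 + 18 \sqrt{11}\right) - 244 = -712 + 18 \sqrt{11}$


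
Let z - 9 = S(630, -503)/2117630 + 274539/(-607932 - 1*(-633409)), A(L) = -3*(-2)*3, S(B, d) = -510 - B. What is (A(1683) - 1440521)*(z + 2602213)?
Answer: -20223609815101045583503/5395085951 ≈ -3.7485e+12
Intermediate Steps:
A(L) = 18 (A(L) = 6*3 = 18)
z = 106690071438/5395085951 (z = 9 + ((-510 - 1*630)/2117630 + 274539/(-607932 - 1*(-633409))) = 9 + ((-510 - 630)*(1/2117630) + 274539/(-607932 + 633409)) = 9 + (-1140*1/2117630 + 274539/25477) = 9 + (-114/211763 + 274539*(1/25477)) = 9 + (-114/211763 + 274539/25477) = 9 + 58134297879/5395085951 = 106690071438/5395085951 ≈ 19.775)
(A(1683) - 1440521)*(z + 2602213) = (18 - 1440521)*(106690071438/5395085951 + 2602213) = -1440503*14039269487881001/5395085951 = -20223609815101045583503/5395085951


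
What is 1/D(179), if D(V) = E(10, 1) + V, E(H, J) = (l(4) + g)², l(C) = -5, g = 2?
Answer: 1/188 ≈ 0.0053191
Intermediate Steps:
E(H, J) = 9 (E(H, J) = (-5 + 2)² = (-3)² = 9)
D(V) = 9 + V
1/D(179) = 1/(9 + 179) = 1/188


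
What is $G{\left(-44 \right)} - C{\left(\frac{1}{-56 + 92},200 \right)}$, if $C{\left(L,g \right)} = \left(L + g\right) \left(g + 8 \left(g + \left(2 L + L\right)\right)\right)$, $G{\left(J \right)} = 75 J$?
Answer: $- \frac{19628101}{54} \approx -3.6348 \cdot 10^{5}$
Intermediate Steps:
$C{\left(L,g \right)} = \left(L + g\right) \left(9 g + 24 L\right)$ ($C{\left(L,g \right)} = \left(L + g\right) \left(g + 8 \left(g + 3 L\right)\right) = \left(L + g\right) \left(g + \left(8 g + 24 L\right)\right) = \left(L + g\right) \left(9 g + 24 L\right)$)
$G{\left(-44 \right)} - C{\left(\frac{1}{-56 + 92},200 \right)} = 75 \left(-44\right) - \left(9 \cdot 200^{2} + 24 \left(\frac{1}{-56 + 92}\right)^{2} + 33 \frac{1}{-56 + 92} \cdot 200\right) = -3300 - \left(9 \cdot 40000 + 24 \left(\frac{1}{36}\right)^{2} + 33 \cdot \frac{1}{36} \cdot 200\right) = -3300 - \left(360000 + \frac{24}{1296} + 33 \cdot \frac{1}{36} \cdot 200\right) = -3300 - \left(360000 + 24 \cdot \frac{1}{1296} + \frac{550}{3}\right) = -3300 - \left(360000 + \frac{1}{54} + \frac{550}{3}\right) = -3300 - \frac{19449901}{54} = - \frac{19628101}{54}$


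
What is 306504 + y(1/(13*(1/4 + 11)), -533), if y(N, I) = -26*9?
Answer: 306270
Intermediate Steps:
y(N, I) = -234
306504 + y(1/(13*(1/4 + 11)), -533) = 306504 - 234 = 306270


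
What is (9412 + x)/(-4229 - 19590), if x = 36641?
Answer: -46053/23819 ≈ -1.9335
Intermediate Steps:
(9412 + x)/(-4229 - 19590) = (9412 + 36641)/(-4229 - 19590) = 46053/(-23819) = 46053*(-1/23819) = -46053/23819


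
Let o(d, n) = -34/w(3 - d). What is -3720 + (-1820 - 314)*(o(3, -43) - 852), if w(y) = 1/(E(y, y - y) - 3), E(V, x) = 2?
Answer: 1741892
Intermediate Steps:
w(y) = -1 (w(y) = 1/(2 - 3) = 1/(-1) = -1)
o(d, n) = 34 (o(d, n) = -34/(-1) = -34*(-1) = 34)
-3720 + (-1820 - 314)*(o(3, -43) - 852) = -3720 + (-1820 - 314)*(34 - 852) = -3720 - 2134*(-818) = -3720 + 1745612 = 1741892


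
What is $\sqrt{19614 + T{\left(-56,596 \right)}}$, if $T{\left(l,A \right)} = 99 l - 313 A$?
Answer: $i \sqrt{172478} \approx 415.3 i$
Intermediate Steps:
$T{\left(l,A \right)} = - 313 A + 99 l$
$\sqrt{19614 + T{\left(-56,596 \right)}} = \sqrt{19614 + \left(\left(-313\right) 596 + 99 \left(-56\right)\right)} = \sqrt{19614 - 192092} = \sqrt{-172478} = i \sqrt{172478}$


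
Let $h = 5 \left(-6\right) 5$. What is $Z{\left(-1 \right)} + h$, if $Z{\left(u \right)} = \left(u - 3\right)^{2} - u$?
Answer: $-133$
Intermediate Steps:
$h = -150$ ($h = \left(-30\right) 5 = -150$)
$Z{\left(u \right)} = \left(-3 + u\right)^{2} - u$
$Z{\left(-1 \right)} + h = \left(\left(-3 - 1\right)^{2} - -1\right) - 150 = \left(\left(-4\right)^{2} + 1\right) - 150 = \left(16 + 1\right) - 150 = 17 - 150 = -133$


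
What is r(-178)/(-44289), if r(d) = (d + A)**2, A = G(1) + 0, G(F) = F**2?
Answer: -3481/4921 ≈ -0.70738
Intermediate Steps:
A = 1 (A = 1**2 + 0 = 1 + 0 = 1)
r(d) = (1 + d)**2 (r(d) = (d + 1)**2 = (1 + d)**2)
r(-178)/(-44289) = (1 - 178)**2/(-44289) = (-177)**2*(-1/44289) = 31329*(-1/44289) = -3481/4921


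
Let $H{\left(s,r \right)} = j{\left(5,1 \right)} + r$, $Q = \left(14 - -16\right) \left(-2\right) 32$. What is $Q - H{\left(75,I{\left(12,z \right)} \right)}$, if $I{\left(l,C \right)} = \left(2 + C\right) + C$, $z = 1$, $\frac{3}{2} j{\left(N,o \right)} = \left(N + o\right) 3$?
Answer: $-1936$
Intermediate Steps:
$Q = -1920$ ($Q = \left(14 + 16\right) \left(-2\right) 32 = 30 \left(-2\right) 32 = \left(-60\right) 32 = -1920$)
$j{\left(N,o \right)} = 2 N + 2 o$ ($j{\left(N,o \right)} = \frac{2 \left(N + o\right) 3}{3} = \frac{2 \left(3 N + 3 o\right)}{3} = 2 N + 2 o$)
$I{\left(l,C \right)} = 2 + 2 C$
$H{\left(s,r \right)} = 12 + r$ ($H{\left(s,r \right)} = \left(2 \cdot 5 + 2 \cdot 1\right) + r = \left(10 + 2\right) + r = 12 + r$)
$Q - H{\left(75,I{\left(12,z \right)} \right)} = -1920 - \left(12 + \left(2 + 2 \cdot 1\right)\right) = -1920 - \left(12 + \left(2 + 2\right)\right) = -1920 - \left(12 + 4\right) = -1920 - 16 = -1936$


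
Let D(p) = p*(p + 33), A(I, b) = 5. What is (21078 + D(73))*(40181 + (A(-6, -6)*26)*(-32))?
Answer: 1037981136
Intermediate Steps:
D(p) = p*(33 + p)
(21078 + D(73))*(40181 + (A(-6, -6)*26)*(-32)) = (21078 + 73*(33 + 73))*(40181 + (5*26)*(-32)) = (21078 + 73*106)*(40181 + 130*(-32)) = (21078 + 7738)*(40181 - 4160) = 28816*36021 = 1037981136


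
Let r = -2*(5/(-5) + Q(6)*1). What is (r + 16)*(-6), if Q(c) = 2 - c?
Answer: -156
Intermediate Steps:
r = 10 (r = -2*(5/(-5) + (2 - 1*6)*1) = -2*(5*(-⅕) + (2 - 6)*1) = -2*(-1 - 4*1) = -2*(-1 - 4) = -2*(-5) = 10)
(r + 16)*(-6) = (10 + 16)*(-6) = 26*(-6) = -156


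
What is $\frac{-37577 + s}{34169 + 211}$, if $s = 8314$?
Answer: $- \frac{29263}{34380} \approx -0.85116$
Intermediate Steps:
$\frac{-37577 + s}{34169 + 211} = \frac{-37577 + 8314}{34169 + 211} = - \frac{29263}{34380}$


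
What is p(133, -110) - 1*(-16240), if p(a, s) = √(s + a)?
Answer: 16240 + √23 ≈ 16245.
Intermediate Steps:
p(a, s) = √(a + s)
p(133, -110) - 1*(-16240) = √(133 - 110) - 1*(-16240) = √23 + 16240 = 16240 + √23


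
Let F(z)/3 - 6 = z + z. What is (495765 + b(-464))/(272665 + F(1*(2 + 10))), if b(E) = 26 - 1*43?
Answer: 495748/272755 ≈ 1.8176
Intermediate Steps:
b(E) = -17 (b(E) = 26 - 43 = -17)
F(z) = 18 + 6*z (F(z) = 18 + 3*(z + z) = 18 + 3*(2*z) = 18 + 6*z)
(495765 + b(-464))/(272665 + F(1*(2 + 10))) = (495765 - 17)/(272665 + (18 + 6*(1*(2 + 10)))) = 495748/(272665 + (18 + 6*(1*12))) = 495748/(272665 + (18 + 6*12)) = 495748/(272665 + (18 + 72)) = 495748/(272665 + 90) = 495748/272755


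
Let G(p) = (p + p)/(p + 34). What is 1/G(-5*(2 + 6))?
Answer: 3/40 ≈ 0.075000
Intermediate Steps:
G(p) = 2*p/(34 + p) (G(p) = (2*p)/(34 + p) = 2*p/(34 + p))
1/G(-5*(2 + 6)) = 1/(2*(-5*(2 + 6))/(34 - 5*(2 + 6))) = 1/(2*(-5*8)/(34 - 5*8)) = 1/(2*(-40)/(34 - 40)) = 1/(2*(-40)/(-6)) = 1/(2*(-40)*(-1/6)) = 1/(40/3) = 3/40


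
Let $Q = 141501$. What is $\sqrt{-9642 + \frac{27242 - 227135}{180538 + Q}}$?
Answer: $\frac{i \sqrt{1000027684479309}}{322039} \approx 98.197 i$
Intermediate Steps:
$\sqrt{-9642 + \frac{27242 - 227135}{180538 + Q}} = \sqrt{-9642 + \frac{27242 - 227135}{180538 + 141501}} = \sqrt{-9642 - \frac{199893}{322039}} = \sqrt{- \frac{3105299931}{322039}} = \frac{i \sqrt{1000027684479309}}{322039}$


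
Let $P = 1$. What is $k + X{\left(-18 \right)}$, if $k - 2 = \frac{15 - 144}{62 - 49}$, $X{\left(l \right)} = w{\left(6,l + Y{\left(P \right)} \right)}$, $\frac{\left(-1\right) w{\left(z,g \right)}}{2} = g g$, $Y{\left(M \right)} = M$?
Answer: $- \frac{7617}{13} \approx -585.92$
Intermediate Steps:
$w{\left(z,g \right)} = - 2 g^{2}$ ($w{\left(z,g \right)} = - 2 g g = - 2 g^{2}$)
$X{\left(l \right)} = - 2 \left(1 + l\right)^{2}$ ($X{\left(l \right)} = - 2 \left(l + 1\right)^{2} = - 2 \left(1 + l\right)^{2}$)
$k = - \frac{103}{13}$ ($k = 2 + \frac{15 - 144}{62 - 49} = 2 - \frac{129}{13} = - \frac{103}{13} \approx -7.9231$)
$k + X{\left(-18 \right)} = - \frac{103}{13} - 2 \left(1 - 18\right)^{2} = - \frac{103}{13} - 2 \left(-17\right)^{2} = - \frac{103}{13} - 578 = - \frac{7617}{13}$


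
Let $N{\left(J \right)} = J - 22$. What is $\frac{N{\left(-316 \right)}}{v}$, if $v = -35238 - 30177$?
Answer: $\frac{338}{65415} \approx 0.005167$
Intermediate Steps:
$N{\left(J \right)} = -22 + J$ ($N{\left(J \right)} = J - 22 = -22 + J$)
$v = -65415$
$\frac{N{\left(-316 \right)}}{v} = \frac{-22 - 316}{-65415} = \left(-338\right) \left(- \frac{1}{65415}\right) = \frac{338}{65415}$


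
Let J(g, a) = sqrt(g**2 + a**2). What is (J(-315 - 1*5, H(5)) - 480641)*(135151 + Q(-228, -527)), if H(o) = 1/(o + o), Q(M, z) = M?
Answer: -64849525643 + 134923*sqrt(10240001)/10 ≈ -6.4806e+10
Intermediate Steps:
H(o) = 1/(2*o)
J(g, a) = sqrt(a**2 + g**2)
(J(-315 - 1*5, H(5)) - 480641)*(135151 + Q(-228, -527)) = (sqrt(((1/2)/5)**2 + (-315 - 1*5)**2) - 480641)*(135151 - 228) = (sqrt(((1/2)*(1/5))**2 + (-315 - 5)**2) - 480641)*134923 = (sqrt((1/10)**2 + (-320)**2) - 480641)*134923 = (sqrt(1/100 + 102400) - 480641)*134923 = (sqrt(10240001/100) - 480641)*134923 = (sqrt(10240001)/10 - 480641)*134923 = (-480641 + sqrt(10240001)/10)*134923 = -64849525643 + 134923*sqrt(10240001)/10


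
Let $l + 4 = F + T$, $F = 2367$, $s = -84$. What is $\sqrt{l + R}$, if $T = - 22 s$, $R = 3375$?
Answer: $\sqrt{7586} \approx 87.098$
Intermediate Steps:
$T = 1848$ ($T = \left(-22\right) \left(-84\right) = 1848$)
$l = 4211$ ($l = -4 + \left(2367 + 1848\right) = -4 + 4215 = 4211$)
$\sqrt{l + R} = \sqrt{4211 + 3375} = \sqrt{7586}$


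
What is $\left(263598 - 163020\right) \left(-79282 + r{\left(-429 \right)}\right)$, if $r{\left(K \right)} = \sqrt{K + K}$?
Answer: $-7974024996 + 100578 i \sqrt{858} \approx -7.974 \cdot 10^{9} + 2.9461 \cdot 10^{6} i$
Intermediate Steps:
$r{\left(K \right)} = \sqrt{2} \sqrt{K}$ ($r{\left(K \right)} = \sqrt{2 K} = \sqrt{2} \sqrt{K}$)
$\left(263598 - 163020\right) \left(-79282 + r{\left(-429 \right)}\right) = \left(263598 - 163020\right) \left(-79282 + \sqrt{2} \sqrt{-429}\right) = 100578 \left(-79282 + \sqrt{2} i \sqrt{429}\right) = 100578 \left(-79282 + i \sqrt{858}\right) = -7974024996 + 100578 i \sqrt{858}$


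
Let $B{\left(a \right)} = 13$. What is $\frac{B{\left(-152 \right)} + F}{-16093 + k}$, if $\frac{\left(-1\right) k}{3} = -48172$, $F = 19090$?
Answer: $\frac{19103}{128423} \approx 0.14875$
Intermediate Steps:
$k = 144516$ ($k = \left(-3\right) \left(-48172\right) = 144516$)
$\frac{B{\left(-152 \right)} + F}{-16093 + k} = \frac{13 + 19090}{-16093 + 144516} = \frac{19103}{128423}$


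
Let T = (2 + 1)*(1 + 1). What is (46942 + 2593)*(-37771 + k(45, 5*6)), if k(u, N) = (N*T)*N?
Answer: -1603497485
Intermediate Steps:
T = 6 (T = 3*2 = 6)
k(u, N) = 6*N**2 (k(u, N) = (N*6)*N = (6*N)*N = 6*N**2)
(46942 + 2593)*(-37771 + k(45, 5*6)) = (46942 + 2593)*(-37771 + 6*(5*6)**2) = 49535*(-37771 + 6*30**2) = 49535*(-37771 + 6*900) = 49535*(-37771 + 5400) = 49535*(-32371) = -1603497485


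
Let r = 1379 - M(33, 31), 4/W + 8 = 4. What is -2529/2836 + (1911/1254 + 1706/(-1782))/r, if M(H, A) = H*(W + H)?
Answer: -13801539949/15507438012 ≈ -0.88999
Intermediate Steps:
W = -1 (W = 4/(-8 + 4) = 4/(-4) = 4*(-¼) = -1)
M(H, A) = H*(-1 + H)
r = 323 (r = 1379 - 33*(-1 + 33) = 1379 - 33*32 = 1379 - 1*1056 = 1379 - 1056 = 323)
-2529/2836 + (1911/1254 + 1706/(-1782))/r = -2529/2836 + (1911/1254 + 1706/(-1782))/323 = -2529*1/2836 + (1911*(1/1254) + 1706*(-1/1782))*(1/323) = -2529/2836 + (637/418 - 853/891)*(1/323) = -2529/2836 + (19183/33858)*(1/323) = -2529/2836 + 19183/10936134 = -13801539949/15507438012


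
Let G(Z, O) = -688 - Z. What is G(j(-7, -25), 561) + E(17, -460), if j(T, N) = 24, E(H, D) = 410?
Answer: -302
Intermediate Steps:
G(j(-7, -25), 561) + E(17, -460) = (-688 - 1*24) + 410 = (-688 - 24) + 410 = -712 + 410 = -302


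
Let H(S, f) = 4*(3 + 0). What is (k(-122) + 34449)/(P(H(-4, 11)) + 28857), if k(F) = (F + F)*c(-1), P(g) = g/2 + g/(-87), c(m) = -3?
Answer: 1020249/837023 ≈ 1.2189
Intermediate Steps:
H(S, f) = 12 (H(S, f) = 4*3 = 12)
P(g) = 85*g/174 (P(g) = g*(1/2) + g*(-1/87) = g/2 - g/87 = 85*g/174)
k(F) = -6*F (k(F) = (F + F)*(-3) = (2*F)*(-3) = -6*F)
(k(-122) + 34449)/(P(H(-4, 11)) + 28857) = (-6*(-122) + 34449)/((85/174)*12 + 28857) = (732 + 34449)/(170/29 + 28857) = 35181/(837023/29) = 35181*(29/837023) = 1020249/837023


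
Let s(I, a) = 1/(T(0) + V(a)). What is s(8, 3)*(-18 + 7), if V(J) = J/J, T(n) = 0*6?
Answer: -11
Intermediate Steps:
T(n) = 0
V(J) = 1
s(I, a) = 1 (s(I, a) = 1/(0 + 1) = 1/1 = 1)
s(8, 3)*(-18 + 7) = 1*(-18 + 7) = 1*(-11) = -11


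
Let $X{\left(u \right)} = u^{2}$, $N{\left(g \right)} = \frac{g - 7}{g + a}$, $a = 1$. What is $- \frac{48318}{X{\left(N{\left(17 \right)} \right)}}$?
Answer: $- \frac{3913758}{25} \approx -1.5655 \cdot 10^{5}$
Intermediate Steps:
$N{\left(g \right)} = \frac{-7 + g}{1 + g}$ ($N{\left(g \right)} = \frac{g - 7}{g + 1} = \frac{-7 + g}{1 + g}$)
$- \frac{48318}{X{\left(N{\left(17 \right)} \right)}} = - \frac{48318}{\left(\frac{-7 + 17}{1 + 17}\right)^{2}} = - \frac{48318}{\left(\frac{1}{18} \cdot 10\right)^{2}} = - \frac{48318}{\left(\frac{5}{9}\right)^{2}} = - \frac{48318}{\frac{25}{81}} = \left(-48318\right) \frac{81}{25} = - \frac{3913758}{25}$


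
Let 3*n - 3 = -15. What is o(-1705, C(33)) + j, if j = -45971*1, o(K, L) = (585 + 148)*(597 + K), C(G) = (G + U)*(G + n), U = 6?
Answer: -858135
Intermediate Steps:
n = -4 (n = 1 + (1/3)*(-15) = 1 - 5 = -4)
C(G) = (-4 + G)*(6 + G) (C(G) = (G + 6)*(G - 4) = (6 + G)*(-4 + G) = (-4 + G)*(6 + G))
o(K, L) = 437601 + 733*K (o(K, L) = 733*(597 + K) = 437601 + 733*K)
j = -45971
o(-1705, C(33)) + j = (437601 + 733*(-1705)) - 45971 = (437601 - 1249765) - 45971 = -812164 - 45971 = -858135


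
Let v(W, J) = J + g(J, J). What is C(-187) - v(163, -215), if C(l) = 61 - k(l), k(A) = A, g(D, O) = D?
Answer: 678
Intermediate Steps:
v(W, J) = 2*J (v(W, J) = J + J = 2*J)
C(l) = 61 - l
C(-187) - v(163, -215) = (61 - 1*(-187)) - 2*(-215) = (61 + 187) - 1*(-430) = 248 + 430 = 678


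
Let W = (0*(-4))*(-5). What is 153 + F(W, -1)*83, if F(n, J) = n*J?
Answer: 153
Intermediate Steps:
W = 0 (W = 0*(-5) = 0)
F(n, J) = J*n
153 + F(W, -1)*83 = 153 - 1*0*83 = 153 + 0*83 = 153 + 0 = 153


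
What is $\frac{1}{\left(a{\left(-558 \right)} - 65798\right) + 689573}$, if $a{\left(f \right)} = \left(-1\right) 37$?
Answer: $\frac{1}{623738} \approx 1.6032 \cdot 10^{-6}$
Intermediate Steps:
$a{\left(f \right)} = -37$
$\frac{1}{\left(a{\left(-558 \right)} - 65798\right) + 689573} = \frac{1}{\left(-37 - 65798\right) + 689573} = \frac{1}{-65835 + 689573} = \frac{1}{623738}$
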